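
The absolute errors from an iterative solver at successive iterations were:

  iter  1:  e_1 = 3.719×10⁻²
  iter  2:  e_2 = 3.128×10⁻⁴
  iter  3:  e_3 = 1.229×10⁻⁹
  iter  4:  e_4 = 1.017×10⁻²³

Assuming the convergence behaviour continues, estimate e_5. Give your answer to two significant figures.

First estimate the order: p ≈ ln(e_4/e_3) / ln(e_3/e_2) = ln(1.017×10⁻²³/1.229×10⁻⁹)/ln(1.229×10⁻⁹/3.128×10⁻⁴) = ln(8.27502e-15)/ln(3.92903e-06) ≈ 2.6051.
Then e_5 ≈ e_4·(e_4/e_3)^p = 1.017×10⁻²³·(8.27502e-15)^2.6051 = 1.017×10⁻²³·2.06243e-37 ≈ 2.097e-60.

2.1e-60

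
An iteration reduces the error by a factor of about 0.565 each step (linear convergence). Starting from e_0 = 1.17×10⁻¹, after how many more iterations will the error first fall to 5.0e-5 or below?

After k steps, e_k ≈ 1.17×10⁻¹·0.565^k.
Need 0.565^k ≤ 5.0e-5/1.17×10⁻¹ = 0.00042735.
k ≥ ln(0.00042735)/ln(0.565) = -7.7579/-0.57093 = 13.588.
Smallest integer k = 14.

14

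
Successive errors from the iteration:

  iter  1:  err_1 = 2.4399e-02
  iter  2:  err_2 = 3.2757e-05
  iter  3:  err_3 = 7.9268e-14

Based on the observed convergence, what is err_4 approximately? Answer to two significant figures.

1.1e-39

First estimate the order: p ≈ ln(err_3/err_2) / ln(err_2/err_1) = ln(7.9268e-14/3.2757e-05)/ln(3.2757e-05/2.4399e-02) = ln(2.41988e-09)/ln(0.00134256) ≈ 3.0000.
Then err_4 ≈ err_3·(err_3/err_2)^p = 7.9268e-14·(2.41988e-09)^3.0000 = 7.9268e-14·1.41704e-26 ≈ 1.123e-39.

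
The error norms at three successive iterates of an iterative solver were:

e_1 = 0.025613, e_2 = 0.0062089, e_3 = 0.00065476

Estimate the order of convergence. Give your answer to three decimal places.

1.587

p ≈ ln(e_3/e_2) / ln(e_2/e_1)
  = ln(0.00065476/0.0062089) / ln(0.0062089/0.025613)
  = ln(0.105455) / ln(0.242412)
  = -2.249471 / -1.417117 ≈ 1.587357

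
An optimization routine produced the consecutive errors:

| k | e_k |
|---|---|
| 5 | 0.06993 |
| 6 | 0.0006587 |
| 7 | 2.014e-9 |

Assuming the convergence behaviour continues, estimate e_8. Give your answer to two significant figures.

2.0e-24

First estimate the order: p ≈ ln(e_7/e_6) / ln(e_6/e_5) = ln(2.014e-9/0.0006587)/ln(0.0006587/0.06993) = ln(3.05754e-06)/ln(0.00941942) ≈ 2.7220.
Then e_8 ≈ e_7·(e_7/e_6)^p = 2.014e-9·(3.05754e-06)^2.7220 = 2.014e-9·9.75401e-16 ≈ 1.964e-24.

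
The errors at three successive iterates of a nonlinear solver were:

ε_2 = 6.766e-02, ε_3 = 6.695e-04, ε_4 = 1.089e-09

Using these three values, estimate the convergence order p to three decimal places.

p ≈ ln(ε_4/ε_3) / ln(ε_3/ε_2)
  = ln(1.089e-09/6.695e-04) / ln(6.695e-04/6.766e-02)
  = ln(1.62659e-06) / ln(0.00989506)
  = -13.329025 / -4.615720 ≈ 2.887746

2.888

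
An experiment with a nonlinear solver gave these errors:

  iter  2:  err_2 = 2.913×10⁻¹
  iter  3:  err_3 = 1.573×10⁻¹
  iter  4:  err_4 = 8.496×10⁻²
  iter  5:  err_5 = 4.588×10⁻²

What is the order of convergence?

1

Consecutive ratios: err_5/err_4 = 4.588×10⁻²/8.496×10⁻² = 0.540019, err_4/err_3 = 8.496×10⁻²/1.573×10⁻¹ = 0.540114.
p ≈ ln(0.540019)/ln(0.540114) = -0.6162/-0.6160 ≈ 1.00.
So the convergence is linear (order 1).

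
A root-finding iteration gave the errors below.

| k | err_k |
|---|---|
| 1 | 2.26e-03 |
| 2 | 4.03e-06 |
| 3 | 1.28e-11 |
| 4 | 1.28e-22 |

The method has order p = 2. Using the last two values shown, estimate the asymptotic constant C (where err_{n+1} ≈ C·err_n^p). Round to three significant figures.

0.781

C ≈ err_4 / err_3^2
  = 1.28e-22 / (1.28e-11)^2
  = 1.28e-22 / 1.6384e-22 ≈ 0.78125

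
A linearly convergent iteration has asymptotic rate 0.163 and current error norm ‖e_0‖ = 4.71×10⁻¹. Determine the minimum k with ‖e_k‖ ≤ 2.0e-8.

10

After k steps, ‖e_k‖ ≈ 4.71×10⁻¹·0.163^k.
Need 0.163^k ≤ 2.0e-8/4.71×10⁻¹ = 4.24628e-08.
k ≥ ln(4.24628e-08)/ln(0.163) = -16.9746/-1.81401 = 9.358.
Smallest integer k = 10.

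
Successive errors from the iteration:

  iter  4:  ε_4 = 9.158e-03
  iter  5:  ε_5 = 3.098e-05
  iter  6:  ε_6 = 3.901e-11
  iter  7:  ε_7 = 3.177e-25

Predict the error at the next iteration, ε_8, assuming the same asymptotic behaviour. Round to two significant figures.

7.2e-59

First estimate the order: p ≈ ln(ε_7/ε_6) / ln(ε_6/ε_5) = ln(3.177e-25/3.901e-11)/ln(3.901e-11/3.098e-05) = ln(8.14407e-15)/ln(1.2592e-06) ≈ 2.3880.
Then ε_8 ≈ ε_7·(ε_7/ε_6)^p = 3.177e-25·(8.14407e-15)^2.3880 = 3.177e-25·2.26511e-34 ≈ 7.196e-59.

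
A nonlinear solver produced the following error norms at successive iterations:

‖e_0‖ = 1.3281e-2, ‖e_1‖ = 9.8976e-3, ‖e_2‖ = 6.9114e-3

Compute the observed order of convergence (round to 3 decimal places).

1.221

p ≈ ln(‖e_2‖/‖e_1‖) / ln(‖e_1‖/‖e_0‖)
  = ln(6.9114e-3/9.8976e-3) / ln(9.8976e-3/1.3281e-2)
  = ln(0.69829) / ln(0.745245)
  = -0.359121 / -0.294042 ≈ 1.221326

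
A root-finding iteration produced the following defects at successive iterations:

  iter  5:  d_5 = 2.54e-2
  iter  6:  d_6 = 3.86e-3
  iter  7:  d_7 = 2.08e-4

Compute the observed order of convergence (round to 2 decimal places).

1.55

p ≈ ln(d_7/d_6) / ln(d_6/d_5)
  = ln(2.08e-4/3.86e-3) / ln(3.86e-3/2.54e-2)
  = ln(0.053886) / ln(0.151969)
  = -2.92088 / -1.88408 ≈ 1.55030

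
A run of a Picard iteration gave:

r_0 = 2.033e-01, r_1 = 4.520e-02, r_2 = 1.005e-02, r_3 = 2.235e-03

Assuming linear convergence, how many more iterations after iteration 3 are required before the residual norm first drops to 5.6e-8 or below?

Rate ρ ≈ r_3/r_2 = 2.235e-03/1.005e-02 = 0.2224.
After j more steps, r_{3+j} ≈ 2.235e-03·ρ^j; need ρ^j ≤ 5.6e-8/2.235e-03 = 2.50559e-05.
j ≥ ln(2.50559e-05)/ln(0.2224) = -10.5944/-1.50328 = 7.048.
So 8 more iterations are needed.

8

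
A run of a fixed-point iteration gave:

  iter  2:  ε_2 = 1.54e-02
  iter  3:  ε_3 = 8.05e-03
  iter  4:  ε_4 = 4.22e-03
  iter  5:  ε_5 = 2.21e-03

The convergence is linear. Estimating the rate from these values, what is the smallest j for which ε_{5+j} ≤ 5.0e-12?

31

Rate ρ ≈ ε_5/ε_4 = 2.21e-03/4.22e-03 = 0.5237.
After j more steps, ε_{5+j} ≈ 2.21e-03·ρ^j; need ρ^j ≤ 5.0e-12/2.21e-03 = 2.26244e-09.
j ≥ ln(2.26244e-09)/ln(0.5237) = -19.9068/-0.64684 = 30.775.
So 31 more iterations are needed.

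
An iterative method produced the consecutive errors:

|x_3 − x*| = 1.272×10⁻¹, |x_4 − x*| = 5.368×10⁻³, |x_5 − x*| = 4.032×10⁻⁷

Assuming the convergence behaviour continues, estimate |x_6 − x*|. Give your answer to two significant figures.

1.7e-19

First estimate the order: p ≈ ln(|x_5 − x*|/|x_4 − x*|) / ln(|x_4 − x*|/|x_3 − x*|) = ln(4.032×10⁻⁷/5.368×10⁻³)/ln(5.368×10⁻³/1.272×10⁻¹) = ln(7.51118e-05)/ln(0.0422013) ≈ 3.0002.
Then |x_6 − x*| ≈ |x_5 − x*|·(|x_5 − x*|/|x_4 − x*|)^p = 4.032×10⁻⁷·(7.51118e-05)^3.0002 = 4.032×10⁻⁷·4.2296e-13 ≈ 1.705e-19.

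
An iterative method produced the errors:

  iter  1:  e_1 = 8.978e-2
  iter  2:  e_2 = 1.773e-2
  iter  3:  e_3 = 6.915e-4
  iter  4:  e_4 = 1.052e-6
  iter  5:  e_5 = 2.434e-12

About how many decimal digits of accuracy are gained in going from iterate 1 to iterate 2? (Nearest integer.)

1

Digits gained ≈ log₁₀(e_1/e_2) = log₁₀(8.978e-2/1.773e-2) = log₁₀(5.06373) ≈ 0.704.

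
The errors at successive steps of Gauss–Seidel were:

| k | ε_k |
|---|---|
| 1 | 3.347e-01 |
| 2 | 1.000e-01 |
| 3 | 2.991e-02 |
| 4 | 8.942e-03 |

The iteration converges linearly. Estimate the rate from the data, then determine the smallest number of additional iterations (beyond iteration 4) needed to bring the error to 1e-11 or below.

18

Rate ρ ≈ ε_4/ε_3 = 8.942e-03/2.991e-02 = 0.2990.
After j more steps, ε_{4+j} ≈ 8.942e-03·ρ^j; need ρ^j ≤ 1e-11/8.942e-03 = 1.11832e-09.
j ≥ ln(1.11832e-09)/ln(0.2990) = -20.6114/-1.20731 = 17.072.
So 18 more iterations are needed.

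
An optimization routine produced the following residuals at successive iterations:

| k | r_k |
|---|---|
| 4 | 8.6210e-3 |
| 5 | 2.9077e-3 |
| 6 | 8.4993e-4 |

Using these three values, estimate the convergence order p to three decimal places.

1.132

p ≈ ln(r_6/r_5) / ln(r_5/r_4)
  = ln(8.4993e-4/2.9077e-3) / ln(2.9077e-3/8.6210e-3)
  = ln(0.292303) / ln(0.337281)
  = -1.229964 / -1.086839 ≈ 1.131689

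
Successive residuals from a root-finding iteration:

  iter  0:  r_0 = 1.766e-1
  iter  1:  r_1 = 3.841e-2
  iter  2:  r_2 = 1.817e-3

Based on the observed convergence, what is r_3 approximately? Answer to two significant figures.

4.1e-6

First estimate the order: p ≈ ln(r_2/r_1) / ln(r_1/r_0) = ln(1.817e-3/3.841e-2)/ln(3.841e-2/1.766e-1) = ln(0.0473054)/ln(0.217497) ≈ 2.0000.
Then r_3 ≈ r_2·(r_2/r_1)^p = 1.817e-3·(0.0473054)^2.0000 = 1.817e-3·0.0022378 ≈ 4.066e-06.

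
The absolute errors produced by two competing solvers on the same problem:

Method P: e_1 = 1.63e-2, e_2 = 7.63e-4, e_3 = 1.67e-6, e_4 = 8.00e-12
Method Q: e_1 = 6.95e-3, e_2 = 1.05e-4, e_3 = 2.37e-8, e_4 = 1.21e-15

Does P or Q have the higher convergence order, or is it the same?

same

Method P: p ≈ ln(8.00e-12/1.67e-6)/ln(1.67e-6/7.63e-4) ≈ 2.00.
Method Q: p ≈ ln(1.21e-15/2.37e-8)/ln(2.37e-8/1.05e-4) ≈ 2.00.
Both orders ≈ 2.0 — effectively the same.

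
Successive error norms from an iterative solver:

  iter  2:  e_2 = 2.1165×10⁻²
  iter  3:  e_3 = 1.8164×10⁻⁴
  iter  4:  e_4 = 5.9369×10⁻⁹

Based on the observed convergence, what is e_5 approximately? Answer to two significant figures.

First estimate the order: p ≈ ln(e_4/e_3) / ln(e_3/e_2) = ln(5.9369×10⁻⁹/1.8164×10⁻⁴)/ln(1.8164×10⁻⁴/2.1165×10⁻²) = ln(3.2685e-05)/ln(0.00858209) ≈ 2.1707.
Then e_5 ≈ e_4·(e_4/e_3)^p = 5.9369×10⁻⁹·(3.2685e-05)^2.1707 = 5.9369×10⁻⁹·1.8323e-10 ≈ 1.088e-18.

1.1e-18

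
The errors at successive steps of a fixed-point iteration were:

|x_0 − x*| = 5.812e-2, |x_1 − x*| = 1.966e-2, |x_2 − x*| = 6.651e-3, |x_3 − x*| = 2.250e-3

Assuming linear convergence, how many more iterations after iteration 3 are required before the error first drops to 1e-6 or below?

8

Rate ρ ≈ |x_3 − x*|/|x_2 − x*| = 2.250e-3/6.651e-3 = 0.3383.
After j more steps, |x_{3+j} − x*| ≈ 2.250e-3·ρ^j; need ρ^j ≤ 1e-6/2.250e-3 = 0.000444444.
j ≥ ln(0.000444444)/ln(0.3383) = -7.7187/-1.08382 = 7.122.
So 8 more iterations are needed.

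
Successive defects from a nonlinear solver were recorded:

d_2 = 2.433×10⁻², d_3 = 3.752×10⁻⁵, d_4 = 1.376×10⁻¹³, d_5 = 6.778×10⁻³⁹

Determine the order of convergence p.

Consecutive ratios: d_5/d_4 = 6.778×10⁻³⁹/1.376×10⁻¹³ = 4.92587e-26, d_4/d_3 = 1.376×10⁻¹³/3.752×10⁻⁵ = 3.66738e-09.
p ≈ ln(4.92587e-26)/ln(3.66738e-09) = -58.2727/-19.4238 ≈ 3.00.
So the convergence is cubic (order 3).

3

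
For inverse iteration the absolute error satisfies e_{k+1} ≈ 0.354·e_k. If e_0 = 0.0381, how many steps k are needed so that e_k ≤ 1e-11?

22

After k steps, e_k ≈ 0.0381·0.354^k.
Need 0.354^k ≤ 1e-11/0.0381 = 2.62467e-10.
k ≥ ln(2.62467e-10)/ln(0.354) = -22.0609/-1.03846 = 21.244.
Smallest integer k = 22.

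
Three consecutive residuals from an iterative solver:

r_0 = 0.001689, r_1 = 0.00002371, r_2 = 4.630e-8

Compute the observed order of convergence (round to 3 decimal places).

1.462

p ≈ ln(r_2/r_1) / ln(r_1/r_0)
  = ln(4.630e-8/0.00002371) / ln(0.00002371/0.001689)
  = ln(0.00195276) / ln(0.0140379)
  = -6.238512 / -4.265994 ≈ 1.462382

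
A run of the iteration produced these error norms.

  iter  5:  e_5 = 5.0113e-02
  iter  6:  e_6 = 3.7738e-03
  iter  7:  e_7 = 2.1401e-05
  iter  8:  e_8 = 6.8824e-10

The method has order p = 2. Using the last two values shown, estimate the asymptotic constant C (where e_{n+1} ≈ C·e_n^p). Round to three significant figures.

1.50

C ≈ e_8 / e_7^2
  = 6.8824e-10 / (2.1401e-05)^2
  = 6.8824e-10 / 4.58003e-10 ≈ 1.5027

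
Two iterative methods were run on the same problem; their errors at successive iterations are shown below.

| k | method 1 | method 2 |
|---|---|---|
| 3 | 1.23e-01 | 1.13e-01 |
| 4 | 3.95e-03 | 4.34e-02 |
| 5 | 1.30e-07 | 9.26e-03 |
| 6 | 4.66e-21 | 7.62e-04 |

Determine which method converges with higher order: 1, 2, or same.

Method 1: p ≈ ln(4.66e-21/1.30e-07)/ln(1.30e-07/3.95e-03) ≈ 3.00.
Method 2: p ≈ ln(7.62e-04/9.26e-03)/ln(9.26e-03/4.34e-02) ≈ 1.62.
Method 1 has the higher order (≈3.0 vs ≈1.6).

1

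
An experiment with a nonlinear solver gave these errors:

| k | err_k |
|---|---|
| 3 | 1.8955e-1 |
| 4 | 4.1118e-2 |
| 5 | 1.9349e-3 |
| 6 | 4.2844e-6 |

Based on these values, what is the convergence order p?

2

Consecutive ratios: err_6/err_5 = 4.2844e-6/1.9349e-3 = 0.00221427, err_5/err_4 = 1.9349e-3/4.1118e-2 = 0.0470572.
p ≈ ln(0.00221427)/ln(0.0470572) = -6.1128/-3.0564 ≈ 2.00.
So the convergence is quadratic (order 2).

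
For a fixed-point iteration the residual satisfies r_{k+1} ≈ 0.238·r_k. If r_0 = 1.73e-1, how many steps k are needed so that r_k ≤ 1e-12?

After k steps, r_k ≈ 1.73e-1·0.238^k.
Need 0.238^k ≤ 1e-12/1.73e-1 = 5.78035e-12.
k ≥ ln(5.78035e-12)/ln(0.238) = -25.8766/-1.43548 = 18.026.
Smallest integer k = 19.

19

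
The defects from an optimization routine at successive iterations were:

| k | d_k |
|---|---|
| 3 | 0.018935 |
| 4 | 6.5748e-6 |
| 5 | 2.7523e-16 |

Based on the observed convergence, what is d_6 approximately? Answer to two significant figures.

2.0e-47

First estimate the order: p ≈ ln(d_5/d_4) / ln(d_4/d_3) = ln(2.7523e-16/6.5748e-6)/ln(6.5748e-6/0.018935) = ln(4.18613e-11)/ln(0.00034723) ≈ 3.0000.
Then d_6 ≈ d_5·(d_5/d_4)^p = 2.7523e-16·(4.18613e-11)^3.0000 = 2.7523e-16·7.33564e-32 ≈ 2.019e-47.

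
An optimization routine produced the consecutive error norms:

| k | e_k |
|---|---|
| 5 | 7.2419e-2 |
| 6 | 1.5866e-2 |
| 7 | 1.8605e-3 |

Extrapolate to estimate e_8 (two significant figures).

9.0e-5

First estimate the order: p ≈ ln(e_7/e_6) / ln(e_6/e_5) = ln(1.8605e-3/1.5866e-2)/ln(1.5866e-2/7.2419e-2) = ln(0.117263)/ln(0.219086) ≈ 1.4117.
Then e_8 ≈ e_7·(e_7/e_6)^p = 1.8605e-3·(0.117263)^1.4117 = 1.8605e-3·0.0485215 ≈ 9.027e-05.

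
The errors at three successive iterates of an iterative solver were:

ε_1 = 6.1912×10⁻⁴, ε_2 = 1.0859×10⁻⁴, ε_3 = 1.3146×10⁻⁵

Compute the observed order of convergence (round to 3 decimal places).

p ≈ ln(ε_3/ε_2) / ln(ε_2/ε_1)
  = ln(1.3146×10⁻⁵/1.0859×10⁻⁴) / ln(1.0859×10⁻⁴/6.1912×10⁻⁴)
  = ln(0.121061) / ln(0.175394)
  = -2.111461 / -1.740720 ≈ 1.212981

1.213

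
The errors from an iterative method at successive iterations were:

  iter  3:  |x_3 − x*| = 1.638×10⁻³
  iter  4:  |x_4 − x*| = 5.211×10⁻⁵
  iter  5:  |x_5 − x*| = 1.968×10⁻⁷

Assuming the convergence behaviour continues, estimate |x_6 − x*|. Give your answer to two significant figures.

2.4e-11

First estimate the order: p ≈ ln(|x_5 − x*|/|x_4 − x*|) / ln(|x_4 − x*|/|x_3 − x*|) = ln(1.968×10⁻⁷/5.211×10⁻⁵)/ln(5.211×10⁻⁵/1.638×10⁻³) = ln(0.00377663)/ln(0.0318132) ≈ 1.6181.
Then |x_6 − x*| ≈ |x_5 − x*|·(|x_5 − x*|/|x_4 − x*|)^p = 1.968×10⁻⁷·(0.00377663)^1.6181 = 1.968×10⁻⁷·0.000120092 ≈ 2.363e-11.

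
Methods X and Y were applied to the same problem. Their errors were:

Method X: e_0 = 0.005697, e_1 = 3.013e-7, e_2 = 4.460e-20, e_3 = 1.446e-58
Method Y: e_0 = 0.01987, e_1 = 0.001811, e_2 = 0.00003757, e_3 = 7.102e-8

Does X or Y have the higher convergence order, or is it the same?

X

Method X: p ≈ ln(1.446e-58/4.460e-20)/ln(4.460e-20/3.013e-7) ≈ 3.00.
Method Y: p ≈ ln(7.102e-8/0.00003757)/ln(0.00003757/0.001811) ≈ 1.62.
Method X has the higher order (≈3.0 vs ≈1.6).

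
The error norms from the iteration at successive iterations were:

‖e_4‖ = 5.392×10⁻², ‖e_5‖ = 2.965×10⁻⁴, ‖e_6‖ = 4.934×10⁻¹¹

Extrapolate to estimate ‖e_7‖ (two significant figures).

2.3e-31

First estimate the order: p ≈ ln(‖e_6‖/‖e_5‖) / ln(‖e_5‖/‖e_4‖) = ln(4.934×10⁻¹¹/2.965×10⁻⁴)/ln(2.965×10⁻⁴/5.392×10⁻²) = ln(1.66408e-07)/ln(0.00549889) ≈ 2.9998.
Then ‖e_7‖ ≈ ‖e_6‖·(‖e_6‖/‖e_5‖)^p = 4.934×10⁻¹¹·(1.66408e-07)^2.9998 = 4.934×10⁻¹¹·4.62252e-21 ≈ 2.281e-31.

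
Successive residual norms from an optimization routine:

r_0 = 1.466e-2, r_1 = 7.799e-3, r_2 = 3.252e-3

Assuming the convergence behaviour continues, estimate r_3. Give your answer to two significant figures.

9.7e-4

First estimate the order: p ≈ ln(r_2/r_1) / ln(r_1/r_0) = ln(3.252e-3/7.799e-3)/ln(7.799e-3/1.466e-2) = ln(0.416977)/ln(0.531992) ≈ 1.3860.
Then r_3 ≈ r_2·(r_2/r_1)^p = 3.252e-3·(0.416977)^1.3860 = 3.252e-3·0.297492 ≈ 0.0009674.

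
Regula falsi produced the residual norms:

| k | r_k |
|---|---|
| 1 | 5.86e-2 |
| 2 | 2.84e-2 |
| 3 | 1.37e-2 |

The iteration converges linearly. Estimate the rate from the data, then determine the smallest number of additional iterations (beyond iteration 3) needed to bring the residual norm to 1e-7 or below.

17

Rate ρ ≈ r_3/r_2 = 1.37e-2/2.84e-2 = 0.4824.
After j more steps, r_{3+j} ≈ 1.37e-2·ρ^j; need ρ^j ≤ 1e-7/1.37e-2 = 7.29927e-06.
j ≥ ln(7.29927e-06)/ln(0.4824) = -11.8277/-0.72898 = 16.225.
So 17 more iterations are needed.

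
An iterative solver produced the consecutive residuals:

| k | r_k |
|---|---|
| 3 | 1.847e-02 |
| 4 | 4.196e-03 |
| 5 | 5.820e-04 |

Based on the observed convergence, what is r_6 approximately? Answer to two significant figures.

First estimate the order: p ≈ ln(r_5/r_4) / ln(r_4/r_3) = ln(5.820e-04/4.196e-03)/ln(4.196e-03/1.847e-02) = ln(0.138704)/ln(0.227179) ≈ 1.3329.
Then r_6 ≈ r_5·(r_5/r_4)^p = 5.820e-04·(0.138704)^1.3329 = 5.820e-04·0.0718605 ≈ 4.182e-05.

4.2e-5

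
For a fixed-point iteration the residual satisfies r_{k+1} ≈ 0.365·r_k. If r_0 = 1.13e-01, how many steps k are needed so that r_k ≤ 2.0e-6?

After k steps, r_k ≈ 1.13e-01·0.365^k.
Need 0.365^k ≤ 2.0e-6/1.13e-01 = 1.76991e-05.
k ≥ ln(1.76991e-05)/ln(0.365) = -10.9420/-1.00786 = 10.857.
Smallest integer k = 11.

11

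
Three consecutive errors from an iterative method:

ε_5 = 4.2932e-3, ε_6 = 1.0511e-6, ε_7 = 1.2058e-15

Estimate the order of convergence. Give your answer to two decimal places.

2.48

p ≈ ln(ε_7/ε_6) / ln(ε_6/ε_5)
  = ln(1.2058e-15/1.0511e-6) / ln(1.0511e-6/4.2932e-3)
  = ln(1.14718e-09) / ln(0.000244829)
  = -20.58596 / -8.31495 ≈ 2.47578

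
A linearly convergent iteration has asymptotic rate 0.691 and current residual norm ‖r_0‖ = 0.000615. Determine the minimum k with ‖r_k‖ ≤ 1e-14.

After k steps, ‖r_k‖ ≈ 0.000615·0.691^k.
Need 0.691^k ≤ 1e-14/0.000615 = 1.62602e-11.
k ≥ ln(1.62602e-11)/ln(0.691) = -24.8423/-0.36962 = 67.210.
Smallest integer k = 68.

68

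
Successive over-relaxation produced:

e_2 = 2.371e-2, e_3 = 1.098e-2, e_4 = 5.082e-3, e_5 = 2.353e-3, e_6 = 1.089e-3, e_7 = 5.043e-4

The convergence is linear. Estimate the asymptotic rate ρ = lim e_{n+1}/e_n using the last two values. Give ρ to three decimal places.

0.463

ρ ≈ e_7/e_6 = 5.043e-4/1.089e-3 = 0.46309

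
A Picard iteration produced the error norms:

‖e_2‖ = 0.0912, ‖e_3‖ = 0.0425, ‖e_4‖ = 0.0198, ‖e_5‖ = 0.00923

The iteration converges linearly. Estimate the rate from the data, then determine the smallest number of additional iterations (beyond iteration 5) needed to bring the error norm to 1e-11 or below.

28

Rate ρ ≈ ‖e_5‖/‖e_4‖ = 0.00923/0.0198 = 0.4662.
After j more steps, ‖e_{5+j}‖ ≈ 0.00923·ρ^j; need ρ^j ≤ 1e-11/0.00923 = 1.08342e-09.
j ≥ ln(1.08342e-09)/ln(0.4662) = -20.6431/-0.76314 = 27.050.
So 28 more iterations are needed.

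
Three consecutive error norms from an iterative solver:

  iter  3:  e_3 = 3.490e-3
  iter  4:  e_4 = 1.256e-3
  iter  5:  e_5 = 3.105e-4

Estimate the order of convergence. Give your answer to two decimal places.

1.37

p ≈ ln(e_5/e_4) / ln(e_4/e_3)
  = ln(3.105e-4/1.256e-3) / ln(1.256e-3/3.490e-3)
  = ln(0.247213) / ln(0.359885)
  = -1.39750 / -1.02197 ≈ 1.36746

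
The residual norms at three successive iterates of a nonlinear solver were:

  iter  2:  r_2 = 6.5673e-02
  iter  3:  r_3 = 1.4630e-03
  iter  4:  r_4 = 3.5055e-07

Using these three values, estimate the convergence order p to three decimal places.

p ≈ ln(r_4/r_3) / ln(r_3/r_2)
  = ln(3.5055e-07/1.4630e-03) / ln(1.4630e-03/6.5673e-02)
  = ln(0.00023961) / ln(0.022277)
  = -8.336498 / -3.804201 ≈ 2.191393

2.191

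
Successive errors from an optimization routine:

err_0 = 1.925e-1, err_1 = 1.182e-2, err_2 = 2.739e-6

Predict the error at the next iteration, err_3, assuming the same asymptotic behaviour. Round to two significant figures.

3.4e-17

First estimate the order: p ≈ ln(err_2/err_1) / ln(err_1/err_0) = ln(2.739e-6/1.182e-2)/ln(1.182e-2/1.925e-1) = ln(0.000231726)/ln(0.0614026) ≈ 2.9997.
Then err_3 ≈ err_2·(err_2/err_1)^p = 2.739e-6·(0.000231726)^2.9997 = 2.739e-6·1.24743e-11 ≈ 3.417e-17.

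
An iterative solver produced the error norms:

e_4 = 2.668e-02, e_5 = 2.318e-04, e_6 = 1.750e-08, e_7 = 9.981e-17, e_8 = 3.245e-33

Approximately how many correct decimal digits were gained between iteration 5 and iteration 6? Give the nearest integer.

Digits gained ≈ log₁₀(e_5/e_6) = log₁₀(2.318e-04/1.750e-08) = log₁₀(13245.7) ≈ 4.122.

4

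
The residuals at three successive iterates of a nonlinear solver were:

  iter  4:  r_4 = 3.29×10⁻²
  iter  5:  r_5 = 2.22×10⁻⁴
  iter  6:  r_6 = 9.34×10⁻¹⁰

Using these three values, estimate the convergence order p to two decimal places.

p ≈ ln(r_6/r_5) / ln(r_5/r_4)
  = ln(9.34×10⁻¹⁰/2.22×10⁻⁴) / ln(2.22×10⁻⁴/3.29×10⁻²)
  = ln(4.20721e-06) / ln(0.00674772)
  = -12.37871 / -4.99855 ≈ 2.47646

2.48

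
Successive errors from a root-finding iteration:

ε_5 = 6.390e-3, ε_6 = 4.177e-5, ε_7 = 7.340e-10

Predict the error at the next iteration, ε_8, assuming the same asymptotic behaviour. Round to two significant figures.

First estimate the order: p ≈ ln(ε_7/ε_6) / ln(ε_6/ε_5) = ln(7.340e-10/4.177e-5)/ln(4.177e-5/6.390e-3) = ln(1.75724e-05)/ln(0.00653678) ≈ 2.1766.
Then ε_8 ≈ ε_7·(ε_7/ε_6)^p = 7.340e-10·(1.75724e-05)^2.1766 = 7.340e-10·4.4658e-11 ≈ 3.278e-20.

3.3e-20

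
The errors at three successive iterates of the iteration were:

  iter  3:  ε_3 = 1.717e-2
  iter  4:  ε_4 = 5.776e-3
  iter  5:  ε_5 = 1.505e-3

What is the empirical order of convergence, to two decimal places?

1.23

p ≈ ln(ε_5/ε_4) / ln(ε_4/ε_3)
  = ln(1.505e-3/5.776e-3) / ln(5.776e-3/1.717e-2)
  = ln(0.260561) / ln(0.336401)
  = -1.34492 / -1.08945 ≈ 1.23449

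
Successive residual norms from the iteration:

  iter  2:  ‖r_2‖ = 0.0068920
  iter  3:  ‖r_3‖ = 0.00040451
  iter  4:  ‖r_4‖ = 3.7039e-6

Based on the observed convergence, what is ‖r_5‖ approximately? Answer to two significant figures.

First estimate the order: p ≈ ln(‖r_4‖/‖r_3‖) / ln(‖r_3‖/‖r_2‖) = ln(3.7039e-6/0.00040451)/ln(0.00040451/0.0068920) = ln(0.00915651)/ln(0.0586927) ≈ 1.6552.
Then ‖r_5‖ ≈ ‖r_4‖·(‖r_4‖/‖r_3‖)^p = 3.7039e-6·(0.00915651)^1.6552 = 3.7039e-6·0.000422917 ≈ 1.566e-09.

1.6e-9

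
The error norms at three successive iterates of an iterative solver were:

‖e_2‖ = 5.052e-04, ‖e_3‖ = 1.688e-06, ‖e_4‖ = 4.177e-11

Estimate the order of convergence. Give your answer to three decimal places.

p ≈ ln(‖e_4‖/‖e_3‖) / ln(‖e_3‖/‖e_2‖)
  = ln(4.177e-11/1.688e-06) / ln(1.688e-06/5.052e-04)
  = ln(2.47453e-05) / ln(0.00334125)
  = -10.606875 / -5.701410 ≈ 1.860395

1.860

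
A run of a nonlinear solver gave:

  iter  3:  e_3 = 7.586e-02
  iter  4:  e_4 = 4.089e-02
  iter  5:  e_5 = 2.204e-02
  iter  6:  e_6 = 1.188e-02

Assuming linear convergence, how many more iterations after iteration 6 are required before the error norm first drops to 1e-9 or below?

27

Rate ρ ≈ e_6/e_5 = 1.188e-02/2.204e-02 = 0.5390.
After j more steps, e_{6+j} ≈ 1.188e-02·ρ^j; need ρ^j ≤ 1e-9/1.188e-02 = 8.41751e-08.
j ≥ ln(8.41751e-08)/ln(0.5390) = -16.2904/-0.61804 = 26.358.
So 27 more iterations are needed.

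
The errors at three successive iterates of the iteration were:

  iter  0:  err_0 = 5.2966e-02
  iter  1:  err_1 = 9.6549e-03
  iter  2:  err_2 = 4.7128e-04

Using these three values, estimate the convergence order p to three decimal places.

p ≈ ln(err_2/err_1) / ln(err_1/err_0)
  = ln(4.7128e-04/9.6549e-03) / ln(9.6549e-03/5.2966e-02)
  = ln(0.0488125) / ln(0.182285)
  = -3.019769 / -1.702184 ≈ 1.774056

1.774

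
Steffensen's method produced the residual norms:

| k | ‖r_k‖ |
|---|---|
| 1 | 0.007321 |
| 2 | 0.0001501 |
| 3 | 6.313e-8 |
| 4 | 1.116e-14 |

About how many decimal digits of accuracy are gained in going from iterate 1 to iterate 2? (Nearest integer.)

Digits gained ≈ log₁₀(‖r_1‖/‖r_2‖) = log₁₀(0.007321/0.0001501) = log₁₀(48.7742) ≈ 1.688.

2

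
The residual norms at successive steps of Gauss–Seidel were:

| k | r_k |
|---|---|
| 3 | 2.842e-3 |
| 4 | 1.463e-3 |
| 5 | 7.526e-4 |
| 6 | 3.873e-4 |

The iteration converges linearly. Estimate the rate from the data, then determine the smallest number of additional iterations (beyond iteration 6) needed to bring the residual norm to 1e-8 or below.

16

Rate ρ ≈ r_6/r_5 = 3.873e-4/7.526e-4 = 0.5146.
After j more steps, r_{6+j} ≈ 3.873e-4·ρ^j; need ρ^j ≤ 1e-8/3.873e-4 = 2.58198e-05.
j ≥ ln(2.58198e-05)/ln(0.5146) = -10.5644/-0.66437 = 15.901.
So 16 more iterations are needed.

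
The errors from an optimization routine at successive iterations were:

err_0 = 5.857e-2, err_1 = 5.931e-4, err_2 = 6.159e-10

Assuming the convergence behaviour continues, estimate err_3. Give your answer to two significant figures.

6.9e-28

First estimate the order: p ≈ ln(err_2/err_1) / ln(err_1/err_0) = ln(6.159e-10/5.931e-4)/ln(5.931e-4/5.857e-2) = ln(1.03844e-06)/ln(0.0101263) ≈ 3.0000.
Then err_3 ≈ err_2·(err_2/err_1)^p = 6.159e-10·(1.03844e-06)^3.0000 = 6.159e-10·1.11981e-18 ≈ 6.897e-28.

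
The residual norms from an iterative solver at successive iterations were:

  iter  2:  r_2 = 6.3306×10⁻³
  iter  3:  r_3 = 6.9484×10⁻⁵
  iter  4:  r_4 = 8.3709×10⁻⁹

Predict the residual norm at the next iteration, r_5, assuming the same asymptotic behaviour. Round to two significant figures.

1.2e-16

First estimate the order: p ≈ ln(r_4/r_3) / ln(r_3/r_2) = ln(8.3709×10⁻⁹/6.9484×10⁻⁵)/ln(6.9484×10⁻⁵/6.3306×10⁻³) = ln(0.000120472)/ln(0.0109759) ≈ 2.0000.
Then r_5 ≈ r_4·(r_4/r_3)^p = 8.3709×10⁻⁹·(0.000120472)^2.0000 = 8.3709×10⁻⁹·1.45135e-08 ≈ 1.215e-16.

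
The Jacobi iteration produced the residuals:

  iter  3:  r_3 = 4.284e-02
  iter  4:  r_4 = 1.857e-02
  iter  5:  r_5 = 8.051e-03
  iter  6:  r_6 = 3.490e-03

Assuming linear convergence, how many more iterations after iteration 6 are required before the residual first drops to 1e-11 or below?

24

Rate ρ ≈ r_6/r_5 = 3.490e-03/8.051e-03 = 0.4335.
After j more steps, r_{6+j} ≈ 3.490e-03·ρ^j; need ρ^j ≤ 1e-11/3.490e-03 = 2.86533e-09.
j ≥ ln(2.86533e-09)/ln(0.4335) = -19.6706/-0.83586 = 23.533.
So 24 more iterations are needed.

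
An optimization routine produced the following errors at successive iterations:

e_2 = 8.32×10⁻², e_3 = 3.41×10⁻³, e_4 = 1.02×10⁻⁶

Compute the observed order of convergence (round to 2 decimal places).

p ≈ ln(e_4/e_3) / ln(e_3/e_2)
  = ln(1.02×10⁻⁶/3.41×10⁻³) / ln(3.41×10⁻³/8.32×10⁻²)
  = ln(0.00029912) / ln(0.0409856)
  = -8.11467 / -3.19453 ≈ 2.54018

2.54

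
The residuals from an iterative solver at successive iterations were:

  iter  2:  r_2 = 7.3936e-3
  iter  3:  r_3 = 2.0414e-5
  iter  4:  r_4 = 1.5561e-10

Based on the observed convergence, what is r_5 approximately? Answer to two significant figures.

First estimate the order: p ≈ ln(r_4/r_3) / ln(r_3/r_2) = ln(1.5561e-10/2.0414e-5)/ln(2.0414e-5/7.3936e-3) = ln(7.62271e-06)/ln(0.00276104) ≈ 2.0000.
Then r_5 ≈ r_4·(r_4/r_3)^p = 1.5561e-10·(7.62271e-06)^2.0000 = 1.5561e-10·5.81057e-11 ≈ 9.042e-21.

9.0e-21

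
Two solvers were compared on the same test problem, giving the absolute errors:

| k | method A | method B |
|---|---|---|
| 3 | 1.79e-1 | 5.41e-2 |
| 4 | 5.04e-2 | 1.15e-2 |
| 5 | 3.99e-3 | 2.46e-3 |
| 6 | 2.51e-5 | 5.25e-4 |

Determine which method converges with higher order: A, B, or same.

Method A: p ≈ ln(2.51e-5/3.99e-3)/ln(3.99e-3/5.04e-2) ≈ 2.00.
Method B: p ≈ ln(5.25e-4/2.46e-3)/ln(2.46e-3/1.15e-2) ≈ 1.00.
Method A has the higher order (≈2.0 vs ≈1.0).

A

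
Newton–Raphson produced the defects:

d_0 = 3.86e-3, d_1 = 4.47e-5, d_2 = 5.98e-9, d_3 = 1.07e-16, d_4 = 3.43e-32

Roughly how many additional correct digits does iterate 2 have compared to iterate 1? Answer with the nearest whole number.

Digits gained ≈ log₁₀(d_1/d_2) = log₁₀(4.47e-5/5.98e-9) = log₁₀(7474.92) ≈ 3.874.

4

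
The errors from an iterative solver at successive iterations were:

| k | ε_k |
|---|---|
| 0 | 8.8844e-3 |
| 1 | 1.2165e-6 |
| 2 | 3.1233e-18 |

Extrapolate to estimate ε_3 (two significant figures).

5.3e-53

First estimate the order: p ≈ ln(ε_2/ε_1) / ln(ε_1/ε_0) = ln(3.1233e-18/1.2165e-6)/ln(1.2165e-6/8.8844e-3) = ln(2.56745e-12)/ln(0.000136925) ≈ 3.0000.
Then ε_3 ≈ ε_2·(ε_2/ε_1)^p = 3.1233e-18·(2.56745e-12)^3.0000 = 3.1233e-18·1.69241e-35 ≈ 5.286e-53.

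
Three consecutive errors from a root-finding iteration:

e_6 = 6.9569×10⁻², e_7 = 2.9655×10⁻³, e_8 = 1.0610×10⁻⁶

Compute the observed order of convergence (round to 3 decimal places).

2.515

p ≈ ln(e_8/e_7) / ln(e_7/e_6)
  = ln(1.0610×10⁻⁶/2.9655×10⁻³) / ln(2.9655×10⁻³/6.9569×10⁻²)
  = ln(0.000357781) / ln(0.0426267)
  = -7.935589 / -3.155274 ≈ 2.515024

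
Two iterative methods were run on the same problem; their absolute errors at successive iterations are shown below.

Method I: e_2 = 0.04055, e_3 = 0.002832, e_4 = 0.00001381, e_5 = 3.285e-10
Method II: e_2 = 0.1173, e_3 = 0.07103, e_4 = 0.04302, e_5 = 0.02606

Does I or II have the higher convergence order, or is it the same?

I

Method I: p ≈ ln(3.285e-10/0.00001381)/ln(0.00001381/0.002832) ≈ 2.00.
Method II: p ≈ ln(0.02606/0.04302)/ln(0.04302/0.07103) ≈ 1.00.
Method I has the higher order (≈2.0 vs ≈1.0).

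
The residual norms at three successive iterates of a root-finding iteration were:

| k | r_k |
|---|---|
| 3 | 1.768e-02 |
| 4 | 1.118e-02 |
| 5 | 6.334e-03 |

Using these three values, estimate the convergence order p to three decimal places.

p ≈ ln(r_5/r_4) / ln(r_4/r_3)
  = ln(6.334e-03/1.118e-02) / ln(1.118e-02/1.768e-02)
  = ln(0.566547) / ln(0.632353)
  = -0.568195 / -0.458307 ≈ 1.239769

1.240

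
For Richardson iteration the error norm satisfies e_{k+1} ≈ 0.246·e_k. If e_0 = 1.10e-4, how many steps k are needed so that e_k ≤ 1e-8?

7

After k steps, e_k ≈ 1.10e-4·0.246^k.
Need 0.246^k ≤ 1e-8/1.10e-4 = 9.09091e-05.
k ≥ ln(9.09091e-05)/ln(0.246) = -9.3057/-1.40242 = 6.635.
Smallest integer k = 7.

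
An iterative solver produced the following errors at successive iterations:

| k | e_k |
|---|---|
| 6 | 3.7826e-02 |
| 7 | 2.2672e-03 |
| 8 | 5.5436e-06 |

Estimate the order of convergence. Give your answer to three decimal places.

2.137

p ≈ ln(e_8/e_7) / ln(e_7/e_6)
  = ln(5.5436e-06/2.2672e-03) / ln(2.2672e-03/3.7826e-02)
  = ln(0.00244513) / ln(0.0599376)
  = -6.013657 / -2.814451 ≈ 2.136707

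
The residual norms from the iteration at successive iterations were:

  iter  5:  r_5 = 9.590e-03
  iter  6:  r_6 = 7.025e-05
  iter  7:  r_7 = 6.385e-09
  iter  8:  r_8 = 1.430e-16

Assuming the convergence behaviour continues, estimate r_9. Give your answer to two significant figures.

First estimate the order: p ≈ ln(r_8/r_7) / ln(r_7/r_6) = ln(1.430e-16/6.385e-09)/ln(6.385e-09/7.025e-05) = ln(2.23962e-08)/ln(9.08897e-05) ≈ 1.8928.
Then r_9 ≈ r_8·(r_8/r_7)^p = 1.430e-16·(2.23962e-08)^1.8928 = 1.430e-16·3.31444e-15 ≈ 4.74e-31.

4.7e-31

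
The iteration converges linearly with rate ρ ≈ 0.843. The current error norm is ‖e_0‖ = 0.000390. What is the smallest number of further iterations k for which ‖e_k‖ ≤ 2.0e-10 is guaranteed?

85

After k steps, ‖e_k‖ ≈ 0.000390·0.843^k.
Need 0.843^k ≤ 2.0e-10/0.000390 = 5.12821e-07.
k ≥ ln(5.12821e-07)/ln(0.843) = -14.4833/-0.17079 = 84.802.
Smallest integer k = 85.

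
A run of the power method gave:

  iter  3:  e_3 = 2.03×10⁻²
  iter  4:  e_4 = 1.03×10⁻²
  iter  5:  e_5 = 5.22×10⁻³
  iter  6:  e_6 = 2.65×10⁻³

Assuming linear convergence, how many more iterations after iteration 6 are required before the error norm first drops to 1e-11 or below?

Rate ρ ≈ e_6/e_5 = 2.65×10⁻³/5.22×10⁻³ = 0.5077.
After j more steps, e_{6+j} ≈ 2.65×10⁻³·ρ^j; need ρ^j ≤ 1e-11/2.65×10⁻³ = 3.77358e-09.
j ≥ ln(3.77358e-09)/ln(0.5077) = -19.3952/-0.67786 = 28.612.
So 29 more iterations are needed.

29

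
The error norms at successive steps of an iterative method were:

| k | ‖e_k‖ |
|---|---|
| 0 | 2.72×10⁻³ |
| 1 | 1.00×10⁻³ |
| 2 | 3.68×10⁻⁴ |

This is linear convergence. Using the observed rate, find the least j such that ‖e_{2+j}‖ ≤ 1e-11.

18

Rate ρ ≈ ‖e_2‖/‖e_1‖ = 3.68×10⁻⁴/1.00×10⁻³ = 0.3680.
After j more steps, ‖e_{2+j}‖ ≈ 3.68×10⁻⁴·ρ^j; need ρ^j ≤ 1e-11/3.68×10⁻⁴ = 2.71739e-08.
j ≥ ln(2.71739e-08)/ln(0.3680) = -17.4210/-0.99967 = 17.427.
So 18 more iterations are needed.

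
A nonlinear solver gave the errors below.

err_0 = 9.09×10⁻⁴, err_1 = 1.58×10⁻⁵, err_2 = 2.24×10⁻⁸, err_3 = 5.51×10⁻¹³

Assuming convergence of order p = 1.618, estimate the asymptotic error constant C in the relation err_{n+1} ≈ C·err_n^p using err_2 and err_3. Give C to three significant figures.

1.31

C ≈ err_3 / err_2^1.618
  = 5.51×10⁻¹³ / (2.24×10⁻⁸)^1.618
  = 5.51×10⁻¹³ / 4.1947e-13 ≈ 1.3136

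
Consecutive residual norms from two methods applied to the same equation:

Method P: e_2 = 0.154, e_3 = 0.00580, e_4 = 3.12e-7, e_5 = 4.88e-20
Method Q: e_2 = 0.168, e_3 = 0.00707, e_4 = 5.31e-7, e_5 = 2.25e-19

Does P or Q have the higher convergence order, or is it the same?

same

Method P: p ≈ ln(4.88e-20/3.12e-7)/ln(3.12e-7/0.00580) ≈ 3.00.
Method Q: p ≈ ln(2.25e-19/5.31e-7)/ln(5.31e-7/0.00707) ≈ 3.00.
Both orders ≈ 3.0 — effectively the same.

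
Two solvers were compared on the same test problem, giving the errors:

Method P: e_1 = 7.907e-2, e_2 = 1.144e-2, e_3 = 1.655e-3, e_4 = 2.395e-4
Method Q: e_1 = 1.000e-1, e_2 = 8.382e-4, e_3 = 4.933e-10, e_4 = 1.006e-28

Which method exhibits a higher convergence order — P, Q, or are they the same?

Method P: p ≈ ln(2.395e-4/1.655e-3)/ln(1.655e-3/1.144e-2) ≈ 1.00.
Method Q: p ≈ ln(1.006e-28/4.933e-10)/ln(4.933e-10/8.382e-4) ≈ 3.00.
Method Q has the higher order (≈3.0 vs ≈1.0).

Q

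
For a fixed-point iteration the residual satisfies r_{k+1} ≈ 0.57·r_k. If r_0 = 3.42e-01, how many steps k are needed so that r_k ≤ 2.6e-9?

34

After k steps, r_k ≈ 3.42e-01·0.57^k.
Need 0.57^k ≤ 2.6e-9/3.42e-01 = 7.60234e-09.
k ≥ ln(7.60234e-09)/ln(0.57) = -18.6948/-0.56212 = 33.258.
Smallest integer k = 34.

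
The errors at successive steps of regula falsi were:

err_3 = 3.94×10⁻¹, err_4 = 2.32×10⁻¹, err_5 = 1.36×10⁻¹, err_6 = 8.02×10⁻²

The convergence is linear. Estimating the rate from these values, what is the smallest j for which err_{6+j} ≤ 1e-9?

35

Rate ρ ≈ err_6/err_5 = 8.02×10⁻²/1.36×10⁻¹ = 0.5897.
After j more steps, err_{6+j} ≈ 8.02×10⁻²·ρ^j; need ρ^j ≤ 1e-9/8.02×10⁻² = 1.24688e-08.
j ≥ ln(1.24688e-08)/ln(0.5897) = -18.2000/-0.52814 = 34.461.
So 35 more iterations are needed.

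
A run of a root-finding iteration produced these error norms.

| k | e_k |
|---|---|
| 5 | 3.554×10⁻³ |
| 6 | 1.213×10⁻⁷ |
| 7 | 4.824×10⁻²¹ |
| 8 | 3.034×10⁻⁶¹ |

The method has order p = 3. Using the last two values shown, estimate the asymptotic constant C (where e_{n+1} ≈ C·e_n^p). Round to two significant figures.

C ≈ e_8 / e_7^3
  = 3.034×10⁻⁶¹ / (4.824×10⁻²¹)^3
  = 3.034×10⁻⁶¹ / 1.12259e-61 ≈ 2.7027

2.7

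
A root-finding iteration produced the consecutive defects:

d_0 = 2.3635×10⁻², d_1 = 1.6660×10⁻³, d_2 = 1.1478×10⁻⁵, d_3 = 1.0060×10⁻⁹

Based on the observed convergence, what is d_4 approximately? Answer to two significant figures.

2.4e-17

First estimate the order: p ≈ ln(d_3/d_2) / ln(d_2/d_1) = ln(1.0060×10⁻⁹/1.1478×10⁻⁵)/ln(1.1478×10⁻⁵/1.6660×10⁻³) = ln(8.76459e-05)/ln(0.00688956) ≈ 1.8768.
Then d_4 ≈ d_3·(d_3/d_2)^p = 1.0060×10⁻⁹·(8.76459e-05)^1.8768 = 1.0060×10⁻⁹·2.42839e-08 ≈ 2.443e-17.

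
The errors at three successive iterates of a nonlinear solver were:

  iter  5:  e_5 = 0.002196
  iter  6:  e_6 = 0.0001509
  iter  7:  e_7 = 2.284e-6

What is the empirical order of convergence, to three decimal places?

p ≈ ln(e_7/e_6) / ln(e_6/e_5)
  = ln(2.284e-6/0.0001509) / ln(0.0001509/0.002196)
  = ln(0.0151359) / ln(0.0687158)
  = -4.190686 / -2.677776 ≈ 1.564988

1.565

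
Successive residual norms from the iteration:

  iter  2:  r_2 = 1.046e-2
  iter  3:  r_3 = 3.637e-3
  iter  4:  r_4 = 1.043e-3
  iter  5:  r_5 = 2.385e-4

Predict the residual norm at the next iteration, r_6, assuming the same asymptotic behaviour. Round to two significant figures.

First estimate the order: p ≈ ln(r_5/r_4) / ln(r_4/r_3) = ln(2.385e-4/1.043e-3)/ln(1.043e-3/3.637e-3) = ln(0.228667)/ln(0.286775) ≈ 1.1813.
Then r_6 ≈ r_5·(r_5/r_4)^p = 2.385e-4·(0.228667)^1.1813 = 2.385e-4·0.174996 ≈ 4.174e-05.

4.2e-5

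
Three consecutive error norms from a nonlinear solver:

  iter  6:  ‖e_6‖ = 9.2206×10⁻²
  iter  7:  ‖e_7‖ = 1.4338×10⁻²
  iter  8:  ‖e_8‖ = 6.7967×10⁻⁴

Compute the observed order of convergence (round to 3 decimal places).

1.638

p ≈ ln(‖e_8‖/‖e_7‖) / ln(‖e_7‖/‖e_6‖)
  = ln(6.7967×10⁻⁴/1.4338×10⁻²) / ln(1.4338×10⁻²/9.2206×10⁻²)
  = ln(0.0474034) / ln(0.1555)
  = -3.049061 / -1.861110 ≈ 1.638302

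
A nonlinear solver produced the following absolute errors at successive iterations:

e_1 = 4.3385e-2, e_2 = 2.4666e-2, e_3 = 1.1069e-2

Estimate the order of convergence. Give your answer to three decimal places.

1.419

p ≈ ln(e_3/e_2) / ln(e_2/e_1)
  = ln(1.1069e-2/2.4666e-2) / ln(2.4666e-2/4.3385e-2)
  = ln(0.448755) / ln(0.568538)
  = -0.801278 / -0.564687 ≈ 1.418977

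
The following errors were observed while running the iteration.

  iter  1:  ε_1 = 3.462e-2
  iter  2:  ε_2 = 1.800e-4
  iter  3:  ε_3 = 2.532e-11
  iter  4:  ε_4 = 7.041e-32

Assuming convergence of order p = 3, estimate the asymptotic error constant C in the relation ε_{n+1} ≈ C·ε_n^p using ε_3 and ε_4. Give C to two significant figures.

C ≈ ε_4 / ε_3^3
  = 7.041e-32 / (2.532e-11)^3
  = 7.041e-32 / 1.62327e-32 ≈ 4.3375

4.3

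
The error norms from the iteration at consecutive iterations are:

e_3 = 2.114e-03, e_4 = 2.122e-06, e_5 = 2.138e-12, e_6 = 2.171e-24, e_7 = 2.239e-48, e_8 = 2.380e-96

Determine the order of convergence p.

Consecutive ratios: e_8/e_7 = 2.380e-96/2.239e-48 = 1.06297e-48, e_7/e_6 = 2.239e-48/2.171e-24 = 1.03132e-24.
p ≈ ln(1.06297e-48)/ln(1.03132e-24) = -110.4630/-55.2312 ≈ 2.00.
So the convergence is quadratic (order 2).

2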